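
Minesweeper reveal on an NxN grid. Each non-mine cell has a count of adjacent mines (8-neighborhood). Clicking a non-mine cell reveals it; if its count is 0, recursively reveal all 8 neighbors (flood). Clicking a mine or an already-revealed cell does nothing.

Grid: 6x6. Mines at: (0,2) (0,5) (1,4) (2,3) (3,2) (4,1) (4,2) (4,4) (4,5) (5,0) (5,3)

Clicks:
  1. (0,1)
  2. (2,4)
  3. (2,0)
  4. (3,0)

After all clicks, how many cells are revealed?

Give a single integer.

Answer: 9

Derivation:
Click 1 (0,1) count=1: revealed 1 new [(0,1)] -> total=1
Click 2 (2,4) count=2: revealed 1 new [(2,4)] -> total=2
Click 3 (2,0) count=0: revealed 7 new [(0,0) (1,0) (1,1) (2,0) (2,1) (3,0) (3,1)] -> total=9
Click 4 (3,0) count=1: revealed 0 new [(none)] -> total=9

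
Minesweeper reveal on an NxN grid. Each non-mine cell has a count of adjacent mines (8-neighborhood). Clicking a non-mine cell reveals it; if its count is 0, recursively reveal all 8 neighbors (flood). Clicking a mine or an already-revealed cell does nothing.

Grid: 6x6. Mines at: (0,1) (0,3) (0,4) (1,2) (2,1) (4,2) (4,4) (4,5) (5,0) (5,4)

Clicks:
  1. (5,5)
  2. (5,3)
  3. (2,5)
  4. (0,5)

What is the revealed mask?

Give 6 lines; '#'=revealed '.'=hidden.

Click 1 (5,5) count=3: revealed 1 new [(5,5)] -> total=1
Click 2 (5,3) count=3: revealed 1 new [(5,3)] -> total=2
Click 3 (2,5) count=0: revealed 9 new [(1,3) (1,4) (1,5) (2,3) (2,4) (2,5) (3,3) (3,4) (3,5)] -> total=11
Click 4 (0,5) count=1: revealed 1 new [(0,5)] -> total=12

Answer: .....#
...###
...###
...###
......
...#.#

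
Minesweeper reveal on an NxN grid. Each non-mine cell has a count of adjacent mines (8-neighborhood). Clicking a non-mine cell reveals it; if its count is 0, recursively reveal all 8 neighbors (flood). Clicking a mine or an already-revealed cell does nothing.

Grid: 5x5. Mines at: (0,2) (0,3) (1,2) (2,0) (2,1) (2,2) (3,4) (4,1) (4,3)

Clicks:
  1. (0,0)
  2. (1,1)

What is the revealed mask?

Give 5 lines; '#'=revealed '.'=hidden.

Answer: ##...
##...
.....
.....
.....

Derivation:
Click 1 (0,0) count=0: revealed 4 new [(0,0) (0,1) (1,0) (1,1)] -> total=4
Click 2 (1,1) count=5: revealed 0 new [(none)] -> total=4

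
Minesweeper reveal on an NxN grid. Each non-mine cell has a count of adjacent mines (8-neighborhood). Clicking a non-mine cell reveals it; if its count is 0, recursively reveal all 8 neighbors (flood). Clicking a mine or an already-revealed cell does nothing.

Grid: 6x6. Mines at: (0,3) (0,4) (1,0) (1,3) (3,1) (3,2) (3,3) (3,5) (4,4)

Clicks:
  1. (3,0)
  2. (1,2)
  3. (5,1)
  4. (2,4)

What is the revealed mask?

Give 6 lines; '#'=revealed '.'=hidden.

Answer: ......
..#...
....#.
#.....
####..
####..

Derivation:
Click 1 (3,0) count=1: revealed 1 new [(3,0)] -> total=1
Click 2 (1,2) count=2: revealed 1 new [(1,2)] -> total=2
Click 3 (5,1) count=0: revealed 8 new [(4,0) (4,1) (4,2) (4,3) (5,0) (5,1) (5,2) (5,3)] -> total=10
Click 4 (2,4) count=3: revealed 1 new [(2,4)] -> total=11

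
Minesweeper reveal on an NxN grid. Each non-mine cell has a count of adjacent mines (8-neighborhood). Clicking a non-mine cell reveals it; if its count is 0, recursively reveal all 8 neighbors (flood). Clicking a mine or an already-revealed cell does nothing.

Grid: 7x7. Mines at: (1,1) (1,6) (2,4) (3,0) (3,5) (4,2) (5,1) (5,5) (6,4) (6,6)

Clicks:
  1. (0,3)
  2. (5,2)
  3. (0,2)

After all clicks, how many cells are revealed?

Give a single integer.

Answer: 9

Derivation:
Click 1 (0,3) count=0: revealed 8 new [(0,2) (0,3) (0,4) (0,5) (1,2) (1,3) (1,4) (1,5)] -> total=8
Click 2 (5,2) count=2: revealed 1 new [(5,2)] -> total=9
Click 3 (0,2) count=1: revealed 0 new [(none)] -> total=9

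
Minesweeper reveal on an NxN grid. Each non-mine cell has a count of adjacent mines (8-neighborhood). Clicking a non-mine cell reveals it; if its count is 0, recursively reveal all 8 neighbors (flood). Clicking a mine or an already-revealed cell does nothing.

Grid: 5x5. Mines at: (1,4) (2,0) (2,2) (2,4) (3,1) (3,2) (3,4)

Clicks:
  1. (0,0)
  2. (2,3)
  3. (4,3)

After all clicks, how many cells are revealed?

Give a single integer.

Answer: 10

Derivation:
Click 1 (0,0) count=0: revealed 8 new [(0,0) (0,1) (0,2) (0,3) (1,0) (1,1) (1,2) (1,3)] -> total=8
Click 2 (2,3) count=5: revealed 1 new [(2,3)] -> total=9
Click 3 (4,3) count=2: revealed 1 new [(4,3)] -> total=10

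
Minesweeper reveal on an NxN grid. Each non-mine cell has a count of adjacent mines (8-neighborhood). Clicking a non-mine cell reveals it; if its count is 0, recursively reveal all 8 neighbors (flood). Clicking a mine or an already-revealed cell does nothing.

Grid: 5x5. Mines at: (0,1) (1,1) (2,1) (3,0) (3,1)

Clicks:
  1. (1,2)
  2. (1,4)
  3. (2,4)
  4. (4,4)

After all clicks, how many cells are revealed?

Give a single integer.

Answer: 15

Derivation:
Click 1 (1,2) count=3: revealed 1 new [(1,2)] -> total=1
Click 2 (1,4) count=0: revealed 14 new [(0,2) (0,3) (0,4) (1,3) (1,4) (2,2) (2,3) (2,4) (3,2) (3,3) (3,4) (4,2) (4,3) (4,4)] -> total=15
Click 3 (2,4) count=0: revealed 0 new [(none)] -> total=15
Click 4 (4,4) count=0: revealed 0 new [(none)] -> total=15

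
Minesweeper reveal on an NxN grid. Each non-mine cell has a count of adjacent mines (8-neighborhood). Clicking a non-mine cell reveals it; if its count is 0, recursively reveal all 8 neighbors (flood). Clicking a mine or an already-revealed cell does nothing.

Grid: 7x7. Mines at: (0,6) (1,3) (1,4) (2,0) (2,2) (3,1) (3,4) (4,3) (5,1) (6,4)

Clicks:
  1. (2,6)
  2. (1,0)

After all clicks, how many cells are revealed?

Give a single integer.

Answer: 13

Derivation:
Click 1 (2,6) count=0: revealed 12 new [(1,5) (1,6) (2,5) (2,6) (3,5) (3,6) (4,5) (4,6) (5,5) (5,6) (6,5) (6,6)] -> total=12
Click 2 (1,0) count=1: revealed 1 new [(1,0)] -> total=13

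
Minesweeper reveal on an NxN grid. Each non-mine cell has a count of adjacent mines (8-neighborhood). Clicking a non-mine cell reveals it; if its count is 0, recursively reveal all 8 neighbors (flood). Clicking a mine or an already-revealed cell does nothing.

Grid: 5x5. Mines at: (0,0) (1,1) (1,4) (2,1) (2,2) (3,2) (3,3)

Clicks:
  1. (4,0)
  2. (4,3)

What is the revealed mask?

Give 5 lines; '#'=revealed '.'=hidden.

Click 1 (4,0) count=0: revealed 4 new [(3,0) (3,1) (4,0) (4,1)] -> total=4
Click 2 (4,3) count=2: revealed 1 new [(4,3)] -> total=5

Answer: .....
.....
.....
##...
##.#.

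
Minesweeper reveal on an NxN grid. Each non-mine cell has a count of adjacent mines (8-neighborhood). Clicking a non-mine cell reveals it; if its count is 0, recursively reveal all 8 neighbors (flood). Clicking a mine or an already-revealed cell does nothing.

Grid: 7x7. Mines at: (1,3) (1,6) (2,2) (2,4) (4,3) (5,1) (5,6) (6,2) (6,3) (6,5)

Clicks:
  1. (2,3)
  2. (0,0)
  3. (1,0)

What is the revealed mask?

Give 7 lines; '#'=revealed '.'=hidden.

Answer: ###....
###....
##.#...
##.....
##.....
.......
.......

Derivation:
Click 1 (2,3) count=3: revealed 1 new [(2,3)] -> total=1
Click 2 (0,0) count=0: revealed 12 new [(0,0) (0,1) (0,2) (1,0) (1,1) (1,2) (2,0) (2,1) (3,0) (3,1) (4,0) (4,1)] -> total=13
Click 3 (1,0) count=0: revealed 0 new [(none)] -> total=13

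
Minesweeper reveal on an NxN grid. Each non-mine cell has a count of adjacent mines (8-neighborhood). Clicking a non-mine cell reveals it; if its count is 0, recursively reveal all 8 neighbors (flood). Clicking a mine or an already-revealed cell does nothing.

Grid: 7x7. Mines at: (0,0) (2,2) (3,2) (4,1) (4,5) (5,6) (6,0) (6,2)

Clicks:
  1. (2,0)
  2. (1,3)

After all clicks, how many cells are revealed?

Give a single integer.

Click 1 (2,0) count=0: revealed 6 new [(1,0) (1,1) (2,0) (2,1) (3,0) (3,1)] -> total=6
Click 2 (1,3) count=1: revealed 1 new [(1,3)] -> total=7

Answer: 7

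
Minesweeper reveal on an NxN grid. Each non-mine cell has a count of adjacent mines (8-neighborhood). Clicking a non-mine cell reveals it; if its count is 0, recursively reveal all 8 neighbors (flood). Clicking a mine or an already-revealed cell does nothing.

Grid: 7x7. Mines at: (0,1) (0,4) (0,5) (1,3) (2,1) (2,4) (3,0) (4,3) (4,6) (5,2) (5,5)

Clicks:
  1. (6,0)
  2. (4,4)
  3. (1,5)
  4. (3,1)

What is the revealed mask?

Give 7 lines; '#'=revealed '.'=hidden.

Click 1 (6,0) count=0: revealed 6 new [(4,0) (4,1) (5,0) (5,1) (6,0) (6,1)] -> total=6
Click 2 (4,4) count=2: revealed 1 new [(4,4)] -> total=7
Click 3 (1,5) count=3: revealed 1 new [(1,5)] -> total=8
Click 4 (3,1) count=2: revealed 1 new [(3,1)] -> total=9

Answer: .......
.....#.
.......
.#.....
##..#..
##.....
##.....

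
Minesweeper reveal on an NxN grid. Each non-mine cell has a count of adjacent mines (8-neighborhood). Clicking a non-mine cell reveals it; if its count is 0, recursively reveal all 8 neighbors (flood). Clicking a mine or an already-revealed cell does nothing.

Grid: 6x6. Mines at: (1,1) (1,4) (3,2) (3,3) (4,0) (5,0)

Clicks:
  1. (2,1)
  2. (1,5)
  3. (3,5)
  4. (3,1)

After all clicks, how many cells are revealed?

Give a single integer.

Click 1 (2,1) count=2: revealed 1 new [(2,1)] -> total=1
Click 2 (1,5) count=1: revealed 1 new [(1,5)] -> total=2
Click 3 (3,5) count=0: revealed 14 new [(2,4) (2,5) (3,4) (3,5) (4,1) (4,2) (4,3) (4,4) (4,5) (5,1) (5,2) (5,3) (5,4) (5,5)] -> total=16
Click 4 (3,1) count=2: revealed 1 new [(3,1)] -> total=17

Answer: 17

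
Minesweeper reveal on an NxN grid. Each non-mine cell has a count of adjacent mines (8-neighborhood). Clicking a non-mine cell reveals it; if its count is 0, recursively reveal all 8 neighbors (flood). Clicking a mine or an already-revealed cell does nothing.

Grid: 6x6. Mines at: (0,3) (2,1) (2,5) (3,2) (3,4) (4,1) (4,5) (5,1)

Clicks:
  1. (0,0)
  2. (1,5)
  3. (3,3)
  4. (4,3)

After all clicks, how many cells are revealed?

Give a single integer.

Click 1 (0,0) count=0: revealed 6 new [(0,0) (0,1) (0,2) (1,0) (1,1) (1,2)] -> total=6
Click 2 (1,5) count=1: revealed 1 new [(1,5)] -> total=7
Click 3 (3,3) count=2: revealed 1 new [(3,3)] -> total=8
Click 4 (4,3) count=2: revealed 1 new [(4,3)] -> total=9

Answer: 9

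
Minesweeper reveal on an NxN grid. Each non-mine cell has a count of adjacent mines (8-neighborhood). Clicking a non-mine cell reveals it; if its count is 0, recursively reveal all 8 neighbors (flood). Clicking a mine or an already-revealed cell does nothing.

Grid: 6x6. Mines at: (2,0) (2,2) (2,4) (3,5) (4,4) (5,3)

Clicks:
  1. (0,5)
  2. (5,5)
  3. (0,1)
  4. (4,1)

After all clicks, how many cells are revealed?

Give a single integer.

Answer: 22

Derivation:
Click 1 (0,5) count=0: revealed 12 new [(0,0) (0,1) (0,2) (0,3) (0,4) (0,5) (1,0) (1,1) (1,2) (1,3) (1,4) (1,5)] -> total=12
Click 2 (5,5) count=1: revealed 1 new [(5,5)] -> total=13
Click 3 (0,1) count=0: revealed 0 new [(none)] -> total=13
Click 4 (4,1) count=0: revealed 9 new [(3,0) (3,1) (3,2) (4,0) (4,1) (4,2) (5,0) (5,1) (5,2)] -> total=22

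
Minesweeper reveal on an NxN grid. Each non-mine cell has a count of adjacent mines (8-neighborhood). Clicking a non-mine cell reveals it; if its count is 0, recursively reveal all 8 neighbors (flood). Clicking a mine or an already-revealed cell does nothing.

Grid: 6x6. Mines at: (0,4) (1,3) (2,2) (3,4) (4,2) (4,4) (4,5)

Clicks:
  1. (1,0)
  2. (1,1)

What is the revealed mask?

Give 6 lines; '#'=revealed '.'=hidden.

Click 1 (1,0) count=0: revealed 14 new [(0,0) (0,1) (0,2) (1,0) (1,1) (1,2) (2,0) (2,1) (3,0) (3,1) (4,0) (4,1) (5,0) (5,1)] -> total=14
Click 2 (1,1) count=1: revealed 0 new [(none)] -> total=14

Answer: ###...
###...
##....
##....
##....
##....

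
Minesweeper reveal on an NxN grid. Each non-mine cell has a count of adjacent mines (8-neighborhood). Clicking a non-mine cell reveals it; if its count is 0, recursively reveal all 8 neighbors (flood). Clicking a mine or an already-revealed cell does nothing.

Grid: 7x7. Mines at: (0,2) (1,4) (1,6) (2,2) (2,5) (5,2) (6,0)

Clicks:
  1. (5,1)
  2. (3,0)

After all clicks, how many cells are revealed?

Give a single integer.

Answer: 12

Derivation:
Click 1 (5,1) count=2: revealed 1 new [(5,1)] -> total=1
Click 2 (3,0) count=0: revealed 11 new [(0,0) (0,1) (1,0) (1,1) (2,0) (2,1) (3,0) (3,1) (4,0) (4,1) (5,0)] -> total=12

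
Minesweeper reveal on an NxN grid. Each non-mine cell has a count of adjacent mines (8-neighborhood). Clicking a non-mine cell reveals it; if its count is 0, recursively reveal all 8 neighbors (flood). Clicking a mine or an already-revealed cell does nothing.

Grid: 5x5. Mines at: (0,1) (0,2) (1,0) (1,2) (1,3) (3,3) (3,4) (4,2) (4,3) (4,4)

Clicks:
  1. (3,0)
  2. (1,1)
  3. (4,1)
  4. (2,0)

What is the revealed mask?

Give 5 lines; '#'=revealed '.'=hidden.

Click 1 (3,0) count=0: revealed 6 new [(2,0) (2,1) (3,0) (3,1) (4,0) (4,1)] -> total=6
Click 2 (1,1) count=4: revealed 1 new [(1,1)] -> total=7
Click 3 (4,1) count=1: revealed 0 new [(none)] -> total=7
Click 4 (2,0) count=1: revealed 0 new [(none)] -> total=7

Answer: .....
.#...
##...
##...
##...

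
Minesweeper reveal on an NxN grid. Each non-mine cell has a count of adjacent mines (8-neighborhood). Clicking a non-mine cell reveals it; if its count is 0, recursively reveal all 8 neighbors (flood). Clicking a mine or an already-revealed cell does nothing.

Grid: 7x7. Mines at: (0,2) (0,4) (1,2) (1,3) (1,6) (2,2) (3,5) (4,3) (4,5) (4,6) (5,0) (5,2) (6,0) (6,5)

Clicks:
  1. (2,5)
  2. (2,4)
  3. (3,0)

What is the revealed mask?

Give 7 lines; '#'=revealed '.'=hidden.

Answer: ##.....
##.....
##..##.
##.....
##.....
.......
.......

Derivation:
Click 1 (2,5) count=2: revealed 1 new [(2,5)] -> total=1
Click 2 (2,4) count=2: revealed 1 new [(2,4)] -> total=2
Click 3 (3,0) count=0: revealed 10 new [(0,0) (0,1) (1,0) (1,1) (2,0) (2,1) (3,0) (3,1) (4,0) (4,1)] -> total=12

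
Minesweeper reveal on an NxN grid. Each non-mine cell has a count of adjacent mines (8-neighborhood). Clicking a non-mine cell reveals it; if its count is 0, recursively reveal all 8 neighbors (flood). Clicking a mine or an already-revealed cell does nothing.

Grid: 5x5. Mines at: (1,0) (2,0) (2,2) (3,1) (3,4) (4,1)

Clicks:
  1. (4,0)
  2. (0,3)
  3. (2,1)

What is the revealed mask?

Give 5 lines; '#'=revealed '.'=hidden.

Click 1 (4,0) count=2: revealed 1 new [(4,0)] -> total=1
Click 2 (0,3) count=0: revealed 10 new [(0,1) (0,2) (0,3) (0,4) (1,1) (1,2) (1,3) (1,4) (2,3) (2,4)] -> total=11
Click 3 (2,1) count=4: revealed 1 new [(2,1)] -> total=12

Answer: .####
.####
.#.##
.....
#....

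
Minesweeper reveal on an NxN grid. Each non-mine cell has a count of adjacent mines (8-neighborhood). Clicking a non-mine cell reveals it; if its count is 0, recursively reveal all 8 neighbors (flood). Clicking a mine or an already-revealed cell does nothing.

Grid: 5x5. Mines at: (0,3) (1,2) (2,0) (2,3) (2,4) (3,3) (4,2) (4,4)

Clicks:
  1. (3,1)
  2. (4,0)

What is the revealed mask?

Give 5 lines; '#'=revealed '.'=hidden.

Answer: .....
.....
.....
##...
##...

Derivation:
Click 1 (3,1) count=2: revealed 1 new [(3,1)] -> total=1
Click 2 (4,0) count=0: revealed 3 new [(3,0) (4,0) (4,1)] -> total=4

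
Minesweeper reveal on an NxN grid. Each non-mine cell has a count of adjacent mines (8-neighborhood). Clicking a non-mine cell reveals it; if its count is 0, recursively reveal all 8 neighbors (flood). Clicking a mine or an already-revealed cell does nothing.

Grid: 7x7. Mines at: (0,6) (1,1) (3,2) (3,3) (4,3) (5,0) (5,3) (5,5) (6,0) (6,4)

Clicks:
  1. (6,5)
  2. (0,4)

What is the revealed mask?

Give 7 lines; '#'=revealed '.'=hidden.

Answer: ..####.
..#####
..#####
....###
....###
.......
.....#.

Derivation:
Click 1 (6,5) count=2: revealed 1 new [(6,5)] -> total=1
Click 2 (0,4) count=0: revealed 20 new [(0,2) (0,3) (0,4) (0,5) (1,2) (1,3) (1,4) (1,5) (1,6) (2,2) (2,3) (2,4) (2,5) (2,6) (3,4) (3,5) (3,6) (4,4) (4,5) (4,6)] -> total=21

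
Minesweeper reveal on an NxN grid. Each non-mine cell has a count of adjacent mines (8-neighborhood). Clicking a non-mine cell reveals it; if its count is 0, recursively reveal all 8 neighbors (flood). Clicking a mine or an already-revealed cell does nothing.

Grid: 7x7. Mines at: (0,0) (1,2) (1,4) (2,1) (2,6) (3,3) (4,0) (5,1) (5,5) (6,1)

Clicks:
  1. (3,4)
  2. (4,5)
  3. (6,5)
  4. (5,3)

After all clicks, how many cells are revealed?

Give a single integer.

Answer: 12

Derivation:
Click 1 (3,4) count=1: revealed 1 new [(3,4)] -> total=1
Click 2 (4,5) count=1: revealed 1 new [(4,5)] -> total=2
Click 3 (6,5) count=1: revealed 1 new [(6,5)] -> total=3
Click 4 (5,3) count=0: revealed 9 new [(4,2) (4,3) (4,4) (5,2) (5,3) (5,4) (6,2) (6,3) (6,4)] -> total=12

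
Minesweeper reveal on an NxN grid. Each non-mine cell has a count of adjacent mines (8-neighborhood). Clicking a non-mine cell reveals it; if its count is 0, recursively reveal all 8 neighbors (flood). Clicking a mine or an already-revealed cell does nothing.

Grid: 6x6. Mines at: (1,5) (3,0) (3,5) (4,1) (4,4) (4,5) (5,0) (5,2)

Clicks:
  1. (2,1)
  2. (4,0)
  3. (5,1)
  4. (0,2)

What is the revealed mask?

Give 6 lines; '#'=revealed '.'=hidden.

Click 1 (2,1) count=1: revealed 1 new [(2,1)] -> total=1
Click 2 (4,0) count=3: revealed 1 new [(4,0)] -> total=2
Click 3 (5,1) count=3: revealed 1 new [(5,1)] -> total=3
Click 4 (0,2) count=0: revealed 18 new [(0,0) (0,1) (0,2) (0,3) (0,4) (1,0) (1,1) (1,2) (1,3) (1,4) (2,0) (2,2) (2,3) (2,4) (3,1) (3,2) (3,3) (3,4)] -> total=21

Answer: #####.
#####.
#####.
.####.
#.....
.#....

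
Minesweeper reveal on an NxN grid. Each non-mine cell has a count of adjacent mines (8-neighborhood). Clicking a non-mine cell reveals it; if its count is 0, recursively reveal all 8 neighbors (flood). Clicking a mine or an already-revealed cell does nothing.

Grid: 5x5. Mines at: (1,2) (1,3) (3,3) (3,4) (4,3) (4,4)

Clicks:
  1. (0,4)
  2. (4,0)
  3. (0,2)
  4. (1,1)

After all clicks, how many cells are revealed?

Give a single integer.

Click 1 (0,4) count=1: revealed 1 new [(0,4)] -> total=1
Click 2 (4,0) count=0: revealed 13 new [(0,0) (0,1) (1,0) (1,1) (2,0) (2,1) (2,2) (3,0) (3,1) (3,2) (4,0) (4,1) (4,2)] -> total=14
Click 3 (0,2) count=2: revealed 1 new [(0,2)] -> total=15
Click 4 (1,1) count=1: revealed 0 new [(none)] -> total=15

Answer: 15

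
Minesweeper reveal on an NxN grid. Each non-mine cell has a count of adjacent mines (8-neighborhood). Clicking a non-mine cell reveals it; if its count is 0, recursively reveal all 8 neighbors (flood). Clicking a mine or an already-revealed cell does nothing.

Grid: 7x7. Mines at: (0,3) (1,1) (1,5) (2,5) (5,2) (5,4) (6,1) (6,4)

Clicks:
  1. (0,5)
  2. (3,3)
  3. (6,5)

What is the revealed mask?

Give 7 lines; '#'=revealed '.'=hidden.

Answer: .....#.
..###..
#####..
#####..
#####..
##.....
.....#.

Derivation:
Click 1 (0,5) count=1: revealed 1 new [(0,5)] -> total=1
Click 2 (3,3) count=0: revealed 20 new [(1,2) (1,3) (1,4) (2,0) (2,1) (2,2) (2,3) (2,4) (3,0) (3,1) (3,2) (3,3) (3,4) (4,0) (4,1) (4,2) (4,3) (4,4) (5,0) (5,1)] -> total=21
Click 3 (6,5) count=2: revealed 1 new [(6,5)] -> total=22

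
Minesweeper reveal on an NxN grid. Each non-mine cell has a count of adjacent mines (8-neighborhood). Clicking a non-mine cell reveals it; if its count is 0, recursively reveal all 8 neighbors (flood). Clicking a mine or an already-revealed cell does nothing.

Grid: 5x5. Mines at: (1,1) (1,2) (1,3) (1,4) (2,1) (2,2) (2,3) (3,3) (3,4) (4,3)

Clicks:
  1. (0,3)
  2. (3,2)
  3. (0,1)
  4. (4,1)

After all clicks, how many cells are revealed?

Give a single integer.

Click 1 (0,3) count=3: revealed 1 new [(0,3)] -> total=1
Click 2 (3,2) count=5: revealed 1 new [(3,2)] -> total=2
Click 3 (0,1) count=2: revealed 1 new [(0,1)] -> total=3
Click 4 (4,1) count=0: revealed 5 new [(3,0) (3,1) (4,0) (4,1) (4,2)] -> total=8

Answer: 8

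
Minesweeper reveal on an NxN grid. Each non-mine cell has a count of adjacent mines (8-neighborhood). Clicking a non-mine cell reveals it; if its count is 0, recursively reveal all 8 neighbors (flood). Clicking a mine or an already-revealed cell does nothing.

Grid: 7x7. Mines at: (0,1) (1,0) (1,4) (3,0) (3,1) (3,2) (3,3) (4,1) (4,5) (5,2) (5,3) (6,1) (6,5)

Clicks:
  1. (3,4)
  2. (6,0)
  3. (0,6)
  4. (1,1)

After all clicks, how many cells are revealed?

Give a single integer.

Click 1 (3,4) count=2: revealed 1 new [(3,4)] -> total=1
Click 2 (6,0) count=1: revealed 1 new [(6,0)] -> total=2
Click 3 (0,6) count=0: revealed 8 new [(0,5) (0,6) (1,5) (1,6) (2,5) (2,6) (3,5) (3,6)] -> total=10
Click 4 (1,1) count=2: revealed 1 new [(1,1)] -> total=11

Answer: 11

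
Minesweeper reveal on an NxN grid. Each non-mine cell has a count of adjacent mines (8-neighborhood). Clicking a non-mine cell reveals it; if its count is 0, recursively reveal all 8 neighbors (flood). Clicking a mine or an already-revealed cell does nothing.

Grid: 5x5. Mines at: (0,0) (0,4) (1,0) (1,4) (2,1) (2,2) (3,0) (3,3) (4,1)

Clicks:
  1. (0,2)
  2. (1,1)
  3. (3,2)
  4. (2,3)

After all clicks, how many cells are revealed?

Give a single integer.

Answer: 8

Derivation:
Click 1 (0,2) count=0: revealed 6 new [(0,1) (0,2) (0,3) (1,1) (1,2) (1,3)] -> total=6
Click 2 (1,1) count=4: revealed 0 new [(none)] -> total=6
Click 3 (3,2) count=4: revealed 1 new [(3,2)] -> total=7
Click 4 (2,3) count=3: revealed 1 new [(2,3)] -> total=8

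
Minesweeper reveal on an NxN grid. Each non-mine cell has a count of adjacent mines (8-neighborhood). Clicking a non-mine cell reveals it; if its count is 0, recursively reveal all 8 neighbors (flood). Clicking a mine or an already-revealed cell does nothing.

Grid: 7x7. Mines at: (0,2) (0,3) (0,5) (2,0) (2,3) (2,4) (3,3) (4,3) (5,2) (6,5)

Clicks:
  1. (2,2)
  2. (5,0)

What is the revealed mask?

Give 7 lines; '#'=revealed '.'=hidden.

Click 1 (2,2) count=2: revealed 1 new [(2,2)] -> total=1
Click 2 (5,0) count=0: revealed 8 new [(3,0) (3,1) (4,0) (4,1) (5,0) (5,1) (6,0) (6,1)] -> total=9

Answer: .......
.......
..#....
##.....
##.....
##.....
##.....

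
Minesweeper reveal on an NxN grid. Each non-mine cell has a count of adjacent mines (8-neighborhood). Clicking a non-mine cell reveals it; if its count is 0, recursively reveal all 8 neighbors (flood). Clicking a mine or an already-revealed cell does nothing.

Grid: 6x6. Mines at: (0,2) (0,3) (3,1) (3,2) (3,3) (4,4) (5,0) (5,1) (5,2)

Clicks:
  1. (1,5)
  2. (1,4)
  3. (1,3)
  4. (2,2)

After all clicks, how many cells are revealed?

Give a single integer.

Answer: 10

Derivation:
Click 1 (1,5) count=0: revealed 8 new [(0,4) (0,5) (1,4) (1,5) (2,4) (2,5) (3,4) (3,5)] -> total=8
Click 2 (1,4) count=1: revealed 0 new [(none)] -> total=8
Click 3 (1,3) count=2: revealed 1 new [(1,3)] -> total=9
Click 4 (2,2) count=3: revealed 1 new [(2,2)] -> total=10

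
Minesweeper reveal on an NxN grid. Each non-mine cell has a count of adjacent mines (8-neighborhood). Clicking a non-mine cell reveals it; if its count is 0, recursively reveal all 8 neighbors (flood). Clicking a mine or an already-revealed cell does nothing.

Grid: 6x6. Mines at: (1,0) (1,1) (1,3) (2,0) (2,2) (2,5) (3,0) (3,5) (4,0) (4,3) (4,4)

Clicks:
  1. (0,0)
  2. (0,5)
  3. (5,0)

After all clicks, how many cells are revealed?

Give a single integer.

Answer: 6

Derivation:
Click 1 (0,0) count=2: revealed 1 new [(0,0)] -> total=1
Click 2 (0,5) count=0: revealed 4 new [(0,4) (0,5) (1,4) (1,5)] -> total=5
Click 3 (5,0) count=1: revealed 1 new [(5,0)] -> total=6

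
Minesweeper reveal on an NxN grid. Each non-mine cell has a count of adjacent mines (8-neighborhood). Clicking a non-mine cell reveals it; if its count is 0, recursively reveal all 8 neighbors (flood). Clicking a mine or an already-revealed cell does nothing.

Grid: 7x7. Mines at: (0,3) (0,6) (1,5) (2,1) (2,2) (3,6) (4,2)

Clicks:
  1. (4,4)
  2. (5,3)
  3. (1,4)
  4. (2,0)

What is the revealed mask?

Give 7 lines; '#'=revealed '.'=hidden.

Click 1 (4,4) count=0: revealed 28 new [(2,3) (2,4) (2,5) (3,0) (3,1) (3,3) (3,4) (3,5) (4,0) (4,1) (4,3) (4,4) (4,5) (4,6) (5,0) (5,1) (5,2) (5,3) (5,4) (5,5) (5,6) (6,0) (6,1) (6,2) (6,3) (6,4) (6,5) (6,6)] -> total=28
Click 2 (5,3) count=1: revealed 0 new [(none)] -> total=28
Click 3 (1,4) count=2: revealed 1 new [(1,4)] -> total=29
Click 4 (2,0) count=1: revealed 1 new [(2,0)] -> total=30

Answer: .......
....#..
#..###.
##.###.
##.####
#######
#######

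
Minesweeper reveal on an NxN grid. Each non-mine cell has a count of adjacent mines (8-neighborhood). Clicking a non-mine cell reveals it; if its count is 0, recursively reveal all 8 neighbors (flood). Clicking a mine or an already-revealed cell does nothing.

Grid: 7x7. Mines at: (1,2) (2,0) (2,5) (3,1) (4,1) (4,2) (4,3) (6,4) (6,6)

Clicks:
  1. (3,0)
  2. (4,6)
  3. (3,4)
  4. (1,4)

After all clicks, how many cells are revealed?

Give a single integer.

Answer: 11

Derivation:
Click 1 (3,0) count=3: revealed 1 new [(3,0)] -> total=1
Click 2 (4,6) count=0: revealed 9 new [(3,4) (3,5) (3,6) (4,4) (4,5) (4,6) (5,4) (5,5) (5,6)] -> total=10
Click 3 (3,4) count=2: revealed 0 new [(none)] -> total=10
Click 4 (1,4) count=1: revealed 1 new [(1,4)] -> total=11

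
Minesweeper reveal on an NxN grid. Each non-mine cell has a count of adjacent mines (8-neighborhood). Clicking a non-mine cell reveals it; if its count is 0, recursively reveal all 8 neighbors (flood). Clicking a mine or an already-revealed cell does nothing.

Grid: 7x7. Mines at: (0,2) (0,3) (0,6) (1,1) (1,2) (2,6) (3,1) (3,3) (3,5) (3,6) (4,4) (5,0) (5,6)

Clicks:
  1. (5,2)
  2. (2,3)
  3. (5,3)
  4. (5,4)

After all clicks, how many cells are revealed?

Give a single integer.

Answer: 14

Derivation:
Click 1 (5,2) count=0: revealed 13 new [(4,1) (4,2) (4,3) (5,1) (5,2) (5,3) (5,4) (5,5) (6,1) (6,2) (6,3) (6,4) (6,5)] -> total=13
Click 2 (2,3) count=2: revealed 1 new [(2,3)] -> total=14
Click 3 (5,3) count=1: revealed 0 new [(none)] -> total=14
Click 4 (5,4) count=1: revealed 0 new [(none)] -> total=14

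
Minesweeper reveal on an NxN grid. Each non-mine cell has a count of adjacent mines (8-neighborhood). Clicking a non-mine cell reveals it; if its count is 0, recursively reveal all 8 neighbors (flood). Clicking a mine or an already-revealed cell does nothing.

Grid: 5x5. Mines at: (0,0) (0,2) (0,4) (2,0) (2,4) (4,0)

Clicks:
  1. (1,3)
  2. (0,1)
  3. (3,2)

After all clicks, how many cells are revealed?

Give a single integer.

Click 1 (1,3) count=3: revealed 1 new [(1,3)] -> total=1
Click 2 (0,1) count=2: revealed 1 new [(0,1)] -> total=2
Click 3 (3,2) count=0: revealed 13 new [(1,1) (1,2) (2,1) (2,2) (2,3) (3,1) (3,2) (3,3) (3,4) (4,1) (4,2) (4,3) (4,4)] -> total=15

Answer: 15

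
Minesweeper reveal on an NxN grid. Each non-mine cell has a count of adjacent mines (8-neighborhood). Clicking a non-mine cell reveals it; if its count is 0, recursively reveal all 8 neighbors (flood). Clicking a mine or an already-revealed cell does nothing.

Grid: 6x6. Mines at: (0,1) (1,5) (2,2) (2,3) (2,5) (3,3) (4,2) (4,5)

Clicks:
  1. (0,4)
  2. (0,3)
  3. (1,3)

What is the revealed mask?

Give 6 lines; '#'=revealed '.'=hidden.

Answer: ..###.
..###.
......
......
......
......

Derivation:
Click 1 (0,4) count=1: revealed 1 new [(0,4)] -> total=1
Click 2 (0,3) count=0: revealed 5 new [(0,2) (0,3) (1,2) (1,3) (1,4)] -> total=6
Click 3 (1,3) count=2: revealed 0 new [(none)] -> total=6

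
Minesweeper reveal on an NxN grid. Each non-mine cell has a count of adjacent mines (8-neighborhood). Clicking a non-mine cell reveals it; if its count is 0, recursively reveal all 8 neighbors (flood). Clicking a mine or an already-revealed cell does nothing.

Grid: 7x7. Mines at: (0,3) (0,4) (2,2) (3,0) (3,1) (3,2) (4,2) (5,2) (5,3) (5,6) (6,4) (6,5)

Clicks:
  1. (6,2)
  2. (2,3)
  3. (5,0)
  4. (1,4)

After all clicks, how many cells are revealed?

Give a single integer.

Answer: 9

Derivation:
Click 1 (6,2) count=2: revealed 1 new [(6,2)] -> total=1
Click 2 (2,3) count=2: revealed 1 new [(2,3)] -> total=2
Click 3 (5,0) count=0: revealed 6 new [(4,0) (4,1) (5,0) (5,1) (6,0) (6,1)] -> total=8
Click 4 (1,4) count=2: revealed 1 new [(1,4)] -> total=9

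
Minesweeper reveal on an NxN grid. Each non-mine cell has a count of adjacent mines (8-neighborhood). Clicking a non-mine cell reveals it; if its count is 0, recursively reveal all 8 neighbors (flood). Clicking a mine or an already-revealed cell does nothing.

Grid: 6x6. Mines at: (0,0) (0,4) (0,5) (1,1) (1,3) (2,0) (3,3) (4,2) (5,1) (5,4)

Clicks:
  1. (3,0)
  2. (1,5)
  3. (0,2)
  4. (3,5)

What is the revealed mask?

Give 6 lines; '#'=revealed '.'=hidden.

Answer: ..#...
....##
....##
#...##
....##
......

Derivation:
Click 1 (3,0) count=1: revealed 1 new [(3,0)] -> total=1
Click 2 (1,5) count=2: revealed 1 new [(1,5)] -> total=2
Click 3 (0,2) count=2: revealed 1 new [(0,2)] -> total=3
Click 4 (3,5) count=0: revealed 7 new [(1,4) (2,4) (2,5) (3,4) (3,5) (4,4) (4,5)] -> total=10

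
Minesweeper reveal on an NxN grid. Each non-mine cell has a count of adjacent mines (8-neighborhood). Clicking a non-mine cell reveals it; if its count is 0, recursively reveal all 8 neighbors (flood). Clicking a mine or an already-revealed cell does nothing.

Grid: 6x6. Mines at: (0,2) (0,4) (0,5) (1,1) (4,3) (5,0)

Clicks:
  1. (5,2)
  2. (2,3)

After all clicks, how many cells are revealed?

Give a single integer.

Click 1 (5,2) count=1: revealed 1 new [(5,2)] -> total=1
Click 2 (2,3) count=0: revealed 16 new [(1,2) (1,3) (1,4) (1,5) (2,2) (2,3) (2,4) (2,5) (3,2) (3,3) (3,4) (3,5) (4,4) (4,5) (5,4) (5,5)] -> total=17

Answer: 17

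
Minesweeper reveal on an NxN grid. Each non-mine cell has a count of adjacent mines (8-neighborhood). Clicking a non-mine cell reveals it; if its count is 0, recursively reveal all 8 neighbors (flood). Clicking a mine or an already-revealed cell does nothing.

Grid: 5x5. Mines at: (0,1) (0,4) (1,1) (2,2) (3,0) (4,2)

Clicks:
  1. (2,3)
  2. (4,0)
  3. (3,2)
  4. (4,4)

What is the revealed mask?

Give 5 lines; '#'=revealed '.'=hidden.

Answer: .....
...##
...##
..###
#..##

Derivation:
Click 1 (2,3) count=1: revealed 1 new [(2,3)] -> total=1
Click 2 (4,0) count=1: revealed 1 new [(4,0)] -> total=2
Click 3 (3,2) count=2: revealed 1 new [(3,2)] -> total=3
Click 4 (4,4) count=0: revealed 7 new [(1,3) (1,4) (2,4) (3,3) (3,4) (4,3) (4,4)] -> total=10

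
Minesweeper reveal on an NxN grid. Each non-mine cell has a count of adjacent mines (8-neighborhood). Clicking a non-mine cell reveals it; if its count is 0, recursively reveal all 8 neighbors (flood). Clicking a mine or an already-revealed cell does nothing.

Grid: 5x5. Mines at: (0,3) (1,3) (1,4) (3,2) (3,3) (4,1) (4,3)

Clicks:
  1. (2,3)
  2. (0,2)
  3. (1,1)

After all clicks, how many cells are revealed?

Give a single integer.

Click 1 (2,3) count=4: revealed 1 new [(2,3)] -> total=1
Click 2 (0,2) count=2: revealed 1 new [(0,2)] -> total=2
Click 3 (1,1) count=0: revealed 10 new [(0,0) (0,1) (1,0) (1,1) (1,2) (2,0) (2,1) (2,2) (3,0) (3,1)] -> total=12

Answer: 12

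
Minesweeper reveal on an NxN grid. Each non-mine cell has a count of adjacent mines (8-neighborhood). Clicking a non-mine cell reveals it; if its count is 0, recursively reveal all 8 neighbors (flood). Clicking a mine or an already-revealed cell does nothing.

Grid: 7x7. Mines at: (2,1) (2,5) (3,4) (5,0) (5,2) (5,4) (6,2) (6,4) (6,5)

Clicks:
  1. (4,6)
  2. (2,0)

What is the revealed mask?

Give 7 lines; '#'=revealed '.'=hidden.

Answer: .......
.......
#......
.....##
.....##
.....##
.......

Derivation:
Click 1 (4,6) count=0: revealed 6 new [(3,5) (3,6) (4,5) (4,6) (5,5) (5,6)] -> total=6
Click 2 (2,0) count=1: revealed 1 new [(2,0)] -> total=7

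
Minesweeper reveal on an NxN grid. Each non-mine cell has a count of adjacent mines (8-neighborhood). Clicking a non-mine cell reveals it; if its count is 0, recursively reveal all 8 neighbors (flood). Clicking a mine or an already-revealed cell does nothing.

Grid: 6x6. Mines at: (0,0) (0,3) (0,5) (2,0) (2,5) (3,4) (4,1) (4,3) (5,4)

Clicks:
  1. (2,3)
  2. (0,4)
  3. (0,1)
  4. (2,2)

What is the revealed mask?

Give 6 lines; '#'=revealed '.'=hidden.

Answer: .#..#.
.###..
.###..
.###..
......
......

Derivation:
Click 1 (2,3) count=1: revealed 1 new [(2,3)] -> total=1
Click 2 (0,4) count=2: revealed 1 new [(0,4)] -> total=2
Click 3 (0,1) count=1: revealed 1 new [(0,1)] -> total=3
Click 4 (2,2) count=0: revealed 8 new [(1,1) (1,2) (1,3) (2,1) (2,2) (3,1) (3,2) (3,3)] -> total=11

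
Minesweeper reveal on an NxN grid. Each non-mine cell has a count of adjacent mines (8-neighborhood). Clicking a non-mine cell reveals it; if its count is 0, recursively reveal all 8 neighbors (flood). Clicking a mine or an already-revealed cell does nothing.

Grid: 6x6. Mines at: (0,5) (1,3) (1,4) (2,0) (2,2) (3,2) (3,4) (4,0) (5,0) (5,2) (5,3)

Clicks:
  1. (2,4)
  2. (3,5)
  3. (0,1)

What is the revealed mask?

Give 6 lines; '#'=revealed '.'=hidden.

Click 1 (2,4) count=3: revealed 1 new [(2,4)] -> total=1
Click 2 (3,5) count=1: revealed 1 new [(3,5)] -> total=2
Click 3 (0,1) count=0: revealed 6 new [(0,0) (0,1) (0,2) (1,0) (1,1) (1,2)] -> total=8

Answer: ###...
###...
....#.
.....#
......
......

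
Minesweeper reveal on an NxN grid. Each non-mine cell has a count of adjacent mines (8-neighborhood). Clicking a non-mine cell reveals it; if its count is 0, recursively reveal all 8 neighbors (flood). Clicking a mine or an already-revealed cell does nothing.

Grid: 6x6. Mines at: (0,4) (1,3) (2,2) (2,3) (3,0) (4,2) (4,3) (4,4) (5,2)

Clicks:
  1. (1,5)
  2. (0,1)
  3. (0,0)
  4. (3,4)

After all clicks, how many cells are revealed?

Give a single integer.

Click 1 (1,5) count=1: revealed 1 new [(1,5)] -> total=1
Click 2 (0,1) count=0: revealed 8 new [(0,0) (0,1) (0,2) (1,0) (1,1) (1,2) (2,0) (2,1)] -> total=9
Click 3 (0,0) count=0: revealed 0 new [(none)] -> total=9
Click 4 (3,4) count=3: revealed 1 new [(3,4)] -> total=10

Answer: 10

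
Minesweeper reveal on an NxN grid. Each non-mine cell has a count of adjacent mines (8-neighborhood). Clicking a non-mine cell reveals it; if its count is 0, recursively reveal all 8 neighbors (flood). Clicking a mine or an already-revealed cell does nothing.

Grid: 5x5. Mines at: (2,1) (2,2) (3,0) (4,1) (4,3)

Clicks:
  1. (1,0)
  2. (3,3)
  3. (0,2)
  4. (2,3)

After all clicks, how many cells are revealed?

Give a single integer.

Answer: 14

Derivation:
Click 1 (1,0) count=1: revealed 1 new [(1,0)] -> total=1
Click 2 (3,3) count=2: revealed 1 new [(3,3)] -> total=2
Click 3 (0,2) count=0: revealed 12 new [(0,0) (0,1) (0,2) (0,3) (0,4) (1,1) (1,2) (1,3) (1,4) (2,3) (2,4) (3,4)] -> total=14
Click 4 (2,3) count=1: revealed 0 new [(none)] -> total=14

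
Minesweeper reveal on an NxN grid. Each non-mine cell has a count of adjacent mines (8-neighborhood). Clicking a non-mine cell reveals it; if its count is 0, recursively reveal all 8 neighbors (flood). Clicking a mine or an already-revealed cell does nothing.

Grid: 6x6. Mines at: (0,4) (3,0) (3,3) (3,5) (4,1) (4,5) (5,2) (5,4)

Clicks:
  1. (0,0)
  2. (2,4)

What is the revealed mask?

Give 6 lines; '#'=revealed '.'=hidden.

Click 1 (0,0) count=0: revealed 12 new [(0,0) (0,1) (0,2) (0,3) (1,0) (1,1) (1,2) (1,3) (2,0) (2,1) (2,2) (2,3)] -> total=12
Click 2 (2,4) count=2: revealed 1 new [(2,4)] -> total=13

Answer: ####..
####..
#####.
......
......
......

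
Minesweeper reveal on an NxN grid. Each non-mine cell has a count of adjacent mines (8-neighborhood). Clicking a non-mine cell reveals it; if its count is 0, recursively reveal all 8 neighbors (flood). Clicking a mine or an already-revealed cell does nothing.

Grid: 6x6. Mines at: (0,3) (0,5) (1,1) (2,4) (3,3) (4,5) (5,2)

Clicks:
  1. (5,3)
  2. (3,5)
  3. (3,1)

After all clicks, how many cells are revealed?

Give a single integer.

Click 1 (5,3) count=1: revealed 1 new [(5,3)] -> total=1
Click 2 (3,5) count=2: revealed 1 new [(3,5)] -> total=2
Click 3 (3,1) count=0: revealed 11 new [(2,0) (2,1) (2,2) (3,0) (3,1) (3,2) (4,0) (4,1) (4,2) (5,0) (5,1)] -> total=13

Answer: 13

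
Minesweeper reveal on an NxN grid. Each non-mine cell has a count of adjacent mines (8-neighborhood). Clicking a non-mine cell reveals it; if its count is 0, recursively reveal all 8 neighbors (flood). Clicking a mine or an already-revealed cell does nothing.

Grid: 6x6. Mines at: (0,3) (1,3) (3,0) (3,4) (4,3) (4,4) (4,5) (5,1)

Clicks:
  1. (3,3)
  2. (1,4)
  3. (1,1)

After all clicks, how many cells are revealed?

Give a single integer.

Answer: 11

Derivation:
Click 1 (3,3) count=3: revealed 1 new [(3,3)] -> total=1
Click 2 (1,4) count=2: revealed 1 new [(1,4)] -> total=2
Click 3 (1,1) count=0: revealed 9 new [(0,0) (0,1) (0,2) (1,0) (1,1) (1,2) (2,0) (2,1) (2,2)] -> total=11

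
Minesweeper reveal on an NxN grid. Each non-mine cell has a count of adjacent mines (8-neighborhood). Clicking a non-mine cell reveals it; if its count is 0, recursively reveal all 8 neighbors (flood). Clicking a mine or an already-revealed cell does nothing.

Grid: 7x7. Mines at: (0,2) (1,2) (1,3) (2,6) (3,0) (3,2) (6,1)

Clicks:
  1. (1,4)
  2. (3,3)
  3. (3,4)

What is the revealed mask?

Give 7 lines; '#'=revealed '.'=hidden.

Answer: .......
....#..
...###.
...####
..#####
..#####
..#####

Derivation:
Click 1 (1,4) count=1: revealed 1 new [(1,4)] -> total=1
Click 2 (3,3) count=1: revealed 1 new [(3,3)] -> total=2
Click 3 (3,4) count=0: revealed 21 new [(2,3) (2,4) (2,5) (3,4) (3,5) (3,6) (4,2) (4,3) (4,4) (4,5) (4,6) (5,2) (5,3) (5,4) (5,5) (5,6) (6,2) (6,3) (6,4) (6,5) (6,6)] -> total=23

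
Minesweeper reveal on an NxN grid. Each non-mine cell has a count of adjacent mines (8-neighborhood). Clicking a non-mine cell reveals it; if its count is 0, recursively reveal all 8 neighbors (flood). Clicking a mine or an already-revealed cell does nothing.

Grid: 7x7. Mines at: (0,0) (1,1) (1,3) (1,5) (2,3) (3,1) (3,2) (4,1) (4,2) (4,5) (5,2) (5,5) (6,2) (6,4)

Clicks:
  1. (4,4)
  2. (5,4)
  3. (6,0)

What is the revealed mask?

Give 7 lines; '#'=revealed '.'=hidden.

Answer: .......
.......
.......
.......
....#..
##..#..
##.....

Derivation:
Click 1 (4,4) count=2: revealed 1 new [(4,4)] -> total=1
Click 2 (5,4) count=3: revealed 1 new [(5,4)] -> total=2
Click 3 (6,0) count=0: revealed 4 new [(5,0) (5,1) (6,0) (6,1)] -> total=6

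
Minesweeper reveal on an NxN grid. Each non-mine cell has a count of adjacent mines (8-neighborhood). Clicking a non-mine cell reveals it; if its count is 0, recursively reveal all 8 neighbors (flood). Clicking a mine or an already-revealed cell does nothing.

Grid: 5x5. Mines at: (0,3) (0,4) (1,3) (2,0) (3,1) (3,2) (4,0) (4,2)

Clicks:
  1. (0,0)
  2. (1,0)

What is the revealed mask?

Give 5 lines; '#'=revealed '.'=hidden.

Click 1 (0,0) count=0: revealed 6 new [(0,0) (0,1) (0,2) (1,0) (1,1) (1,2)] -> total=6
Click 2 (1,0) count=1: revealed 0 new [(none)] -> total=6

Answer: ###..
###..
.....
.....
.....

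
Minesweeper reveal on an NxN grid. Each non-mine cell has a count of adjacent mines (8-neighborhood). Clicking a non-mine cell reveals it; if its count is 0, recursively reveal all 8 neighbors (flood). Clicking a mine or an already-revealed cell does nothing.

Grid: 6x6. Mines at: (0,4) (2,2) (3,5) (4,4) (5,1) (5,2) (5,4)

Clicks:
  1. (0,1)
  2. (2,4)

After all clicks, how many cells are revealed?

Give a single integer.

Click 1 (0,1) count=0: revealed 14 new [(0,0) (0,1) (0,2) (0,3) (1,0) (1,1) (1,2) (1,3) (2,0) (2,1) (3,0) (3,1) (4,0) (4,1)] -> total=14
Click 2 (2,4) count=1: revealed 1 new [(2,4)] -> total=15

Answer: 15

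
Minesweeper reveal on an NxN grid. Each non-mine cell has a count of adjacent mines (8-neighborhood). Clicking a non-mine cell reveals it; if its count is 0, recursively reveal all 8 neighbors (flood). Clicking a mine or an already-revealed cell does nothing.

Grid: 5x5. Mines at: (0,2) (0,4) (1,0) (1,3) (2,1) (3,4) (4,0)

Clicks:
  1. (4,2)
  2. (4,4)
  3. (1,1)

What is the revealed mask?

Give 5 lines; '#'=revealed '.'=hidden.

Click 1 (4,2) count=0: revealed 6 new [(3,1) (3,2) (3,3) (4,1) (4,2) (4,3)] -> total=6
Click 2 (4,4) count=1: revealed 1 new [(4,4)] -> total=7
Click 3 (1,1) count=3: revealed 1 new [(1,1)] -> total=8

Answer: .....
.#...
.....
.###.
.####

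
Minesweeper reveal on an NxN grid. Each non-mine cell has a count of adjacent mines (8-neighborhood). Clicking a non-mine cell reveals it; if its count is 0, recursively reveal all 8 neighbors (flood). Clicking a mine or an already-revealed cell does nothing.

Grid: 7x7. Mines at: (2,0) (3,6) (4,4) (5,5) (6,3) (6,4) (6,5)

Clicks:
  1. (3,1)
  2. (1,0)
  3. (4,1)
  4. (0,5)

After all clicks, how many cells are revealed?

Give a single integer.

Click 1 (3,1) count=1: revealed 1 new [(3,1)] -> total=1
Click 2 (1,0) count=1: revealed 1 new [(1,0)] -> total=2
Click 3 (4,1) count=0: revealed 35 new [(0,0) (0,1) (0,2) (0,3) (0,4) (0,5) (0,6) (1,1) (1,2) (1,3) (1,4) (1,5) (1,6) (2,1) (2,2) (2,3) (2,4) (2,5) (2,6) (3,0) (3,2) (3,3) (3,4) (3,5) (4,0) (4,1) (4,2) (4,3) (5,0) (5,1) (5,2) (5,3) (6,0) (6,1) (6,2)] -> total=37
Click 4 (0,5) count=0: revealed 0 new [(none)] -> total=37

Answer: 37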